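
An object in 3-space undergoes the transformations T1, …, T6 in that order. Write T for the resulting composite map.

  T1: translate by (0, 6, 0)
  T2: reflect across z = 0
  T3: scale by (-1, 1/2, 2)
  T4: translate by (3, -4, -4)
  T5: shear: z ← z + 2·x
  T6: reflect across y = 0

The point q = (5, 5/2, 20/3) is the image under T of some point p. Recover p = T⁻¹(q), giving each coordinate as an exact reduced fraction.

T1 = [1 0 0 0; 0 1 0 6; 0 0 1 0; 0 0 0 1]
T2·T1 = [1 0 0 0; 0 1 0 6; 0 0 -1 0; 0 0 0 1]
T3·…·T1 = [-1 0 0 0; 0 1/2 0 3; 0 0 -2 0; 0 0 0 1]
T4·…·T1 = [-1 0 0 3; 0 1/2 0 -1; 0 0 -2 -4; 0 0 0 1]
T5·…·T1 = [-1 0 0 3; 0 1/2 0 -1; -2 0 -2 2; 0 0 0 1]
T6·…·T1 = [-1 0 0 3; 0 -1/2 0 1; -2 0 -2 2; 0 0 0 1]
det M = -1; M⁻¹ = [-1 0 0 3; 0 -2 0 2; 1 0 -1/2 -2; 0 0 0 1]
M⁻¹ · (5, 5/2, 20/3)ᵀ = (-2, -3, -1/3)ᵀ

p = (-2, -3, -1/3)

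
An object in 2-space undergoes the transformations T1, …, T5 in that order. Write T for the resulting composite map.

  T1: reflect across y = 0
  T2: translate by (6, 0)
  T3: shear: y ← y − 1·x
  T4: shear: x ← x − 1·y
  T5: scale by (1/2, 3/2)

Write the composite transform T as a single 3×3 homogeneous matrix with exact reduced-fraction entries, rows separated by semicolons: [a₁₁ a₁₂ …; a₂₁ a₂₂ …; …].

T1 = [1 0 0; 0 -1 0; 0 0 1]
T2·T1 = [1 0 6; 0 -1 0; 0 0 1]
T3·…·T1 = [1 0 6; -1 -1 -6; 0 0 1]
T4·…·T1 = [2 1 12; -1 -1 -6; 0 0 1]
T5·…·T1 = [1 1/2 6; -3/2 -3/2 -9; 0 0 1]

T = [1 1/2 6; -3/2 -3/2 -9; 0 0 1]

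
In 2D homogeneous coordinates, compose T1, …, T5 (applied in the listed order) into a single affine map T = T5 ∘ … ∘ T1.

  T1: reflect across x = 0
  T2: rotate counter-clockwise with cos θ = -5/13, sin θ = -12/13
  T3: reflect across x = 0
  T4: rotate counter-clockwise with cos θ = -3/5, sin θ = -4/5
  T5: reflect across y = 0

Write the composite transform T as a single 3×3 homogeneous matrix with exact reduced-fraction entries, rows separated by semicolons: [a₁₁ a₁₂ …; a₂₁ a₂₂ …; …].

T = [63/65 16/65 0; 16/65 -63/65 0; 0 0 1]

T1 = [-1 0 0; 0 1 0; 0 0 1]
T2·T1 = [5/13 12/13 0; 12/13 -5/13 0; 0 0 1]
T3·…·T1 = [-5/13 -12/13 0; 12/13 -5/13 0; 0 0 1]
T4·…·T1 = [63/65 16/65 0; -16/65 63/65 0; 0 0 1]
T5·…·T1 = [63/65 16/65 0; 16/65 -63/65 0; 0 0 1]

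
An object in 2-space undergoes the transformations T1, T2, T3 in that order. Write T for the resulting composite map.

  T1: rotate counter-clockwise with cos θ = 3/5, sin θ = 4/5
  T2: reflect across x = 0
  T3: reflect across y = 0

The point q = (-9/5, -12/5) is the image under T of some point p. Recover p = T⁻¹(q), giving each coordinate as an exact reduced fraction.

T1 = [3/5 -4/5 0; 4/5 3/5 0; 0 0 1]
T2·T1 = [-3/5 4/5 0; 4/5 3/5 0; 0 0 1]
T3·…·T1 = [-3/5 4/5 0; -4/5 -3/5 0; 0 0 1]
det M = 1; M⁻¹ = [-3/5 -4/5 0; 4/5 -3/5 0; 0 0 1]
M⁻¹ · (-9/5, -12/5)ᵀ = (3, 0)ᵀ

p = (3, 0)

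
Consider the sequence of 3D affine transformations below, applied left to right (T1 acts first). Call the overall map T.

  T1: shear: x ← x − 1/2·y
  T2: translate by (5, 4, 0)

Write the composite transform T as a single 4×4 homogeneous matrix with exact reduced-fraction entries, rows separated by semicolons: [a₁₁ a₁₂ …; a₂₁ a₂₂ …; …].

T = [1 -1/2 0 5; 0 1 0 4; 0 0 1 0; 0 0 0 1]

T1 = [1 -1/2 0 0; 0 1 0 0; 0 0 1 0; 0 0 0 1]
T2·T1 = [1 -1/2 0 5; 0 1 0 4; 0 0 1 0; 0 0 0 1]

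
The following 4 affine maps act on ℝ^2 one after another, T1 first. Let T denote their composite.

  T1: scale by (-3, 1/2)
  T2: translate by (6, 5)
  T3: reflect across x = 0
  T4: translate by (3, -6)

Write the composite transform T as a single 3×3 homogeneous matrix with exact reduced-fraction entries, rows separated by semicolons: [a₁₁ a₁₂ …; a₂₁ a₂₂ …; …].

T = [3 0 -3; 0 1/2 -1; 0 0 1]

T1 = [-3 0 0; 0 1/2 0; 0 0 1]
T2·T1 = [-3 0 6; 0 1/2 5; 0 0 1]
T3·…·T1 = [3 0 -6; 0 1/2 5; 0 0 1]
T4·…·T1 = [3 0 -3; 0 1/2 -1; 0 0 1]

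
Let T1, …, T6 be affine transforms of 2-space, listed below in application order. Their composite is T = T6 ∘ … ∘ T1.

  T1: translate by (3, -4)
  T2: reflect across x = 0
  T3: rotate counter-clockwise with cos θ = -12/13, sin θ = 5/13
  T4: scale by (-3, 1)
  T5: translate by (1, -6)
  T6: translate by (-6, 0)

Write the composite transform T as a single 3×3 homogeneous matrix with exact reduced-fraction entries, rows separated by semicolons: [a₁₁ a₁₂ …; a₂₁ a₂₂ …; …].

T = [-36/13 15/13 -233/13; -5/13 -12/13 -45/13; 0 0 1]

T1 = [1 0 3; 0 1 -4; 0 0 1]
T2·T1 = [-1 0 -3; 0 1 -4; 0 0 1]
T3·…·T1 = [12/13 -5/13 56/13; -5/13 -12/13 33/13; 0 0 1]
T4·…·T1 = [-36/13 15/13 -168/13; -5/13 -12/13 33/13; 0 0 1]
T5·…·T1 = [-36/13 15/13 -155/13; -5/13 -12/13 -45/13; 0 0 1]
T6·…·T1 = [-36/13 15/13 -233/13; -5/13 -12/13 -45/13; 0 0 1]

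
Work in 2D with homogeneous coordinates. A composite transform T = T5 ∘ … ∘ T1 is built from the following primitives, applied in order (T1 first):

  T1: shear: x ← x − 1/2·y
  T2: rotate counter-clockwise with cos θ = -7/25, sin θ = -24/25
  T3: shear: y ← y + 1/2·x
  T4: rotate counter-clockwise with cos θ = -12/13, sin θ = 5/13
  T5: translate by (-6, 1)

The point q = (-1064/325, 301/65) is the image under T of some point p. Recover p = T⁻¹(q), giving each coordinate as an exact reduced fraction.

p = (4, 0)

T1 = [1 -1/2 0; 0 1 0; 0 0 1]
T2·T1 = [-7/25 11/10 0; -24/25 1/5 0; 0 0 1]
T3·…·T1 = [-7/25 11/10 0; -11/10 3/4 0; 0 0 1]
T4·…·T1 = [443/650 -339/260 0; 59/65 -7/26 0; 0 0 1]
T5·…·T1 = [443/650 -339/260 -6; 59/65 -7/26 1; 0 0 1]
det M = 1; M⁻¹ = [-7/26 339/260 -759/260; -59/65 443/650 -3983/650; 0 0 1]
M⁻¹ · (-1064/325, 301/65)ᵀ = (4, 0)ᵀ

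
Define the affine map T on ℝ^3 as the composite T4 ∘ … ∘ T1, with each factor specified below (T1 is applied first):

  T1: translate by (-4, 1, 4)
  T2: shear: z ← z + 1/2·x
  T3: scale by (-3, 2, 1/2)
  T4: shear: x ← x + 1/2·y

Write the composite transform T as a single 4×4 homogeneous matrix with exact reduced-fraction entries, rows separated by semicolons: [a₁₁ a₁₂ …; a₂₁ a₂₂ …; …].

T = [-3 1 0 13; 0 2 0 2; 1/4 0 1/2 1; 0 0 0 1]

T1 = [1 0 0 -4; 0 1 0 1; 0 0 1 4; 0 0 0 1]
T2·T1 = [1 0 0 -4; 0 1 0 1; 1/2 0 1 2; 0 0 0 1]
T3·…·T1 = [-3 0 0 12; 0 2 0 2; 1/4 0 1/2 1; 0 0 0 1]
T4·…·T1 = [-3 1 0 13; 0 2 0 2; 1/4 0 1/2 1; 0 0 0 1]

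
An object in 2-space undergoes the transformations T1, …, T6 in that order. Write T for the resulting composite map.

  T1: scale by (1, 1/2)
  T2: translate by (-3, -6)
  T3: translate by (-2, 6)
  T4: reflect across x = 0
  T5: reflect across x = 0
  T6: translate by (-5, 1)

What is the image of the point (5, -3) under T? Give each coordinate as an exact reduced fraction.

T(p) = (-5, -1/2)

T1 scale by (1, 1/2): (5, -3) → (5, -3/2)
T2 translate by (-3, -6): (5, -3/2) → (2, -15/2)
T3 translate by (-2, 6): (2, -15/2) → (0, -3/2)
T4 reflect across x = 0: (0, -3/2) → (0, -3/2)
T5 reflect across x = 0: (0, -3/2) → (0, -3/2)
T6 translate by (-5, 1): (0, -3/2) → (-5, -1/2)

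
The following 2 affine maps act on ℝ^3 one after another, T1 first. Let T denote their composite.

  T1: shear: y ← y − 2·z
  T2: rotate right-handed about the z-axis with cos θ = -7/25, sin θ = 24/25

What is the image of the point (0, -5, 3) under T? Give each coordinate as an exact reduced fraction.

T(p) = (264/25, 77/25, 3)

T1 shear: y ← y − 2·z: (0, -5, 3) → (0, -11, 3)
T2 rotate right-handed about the z-axis with cos θ = -7/25, sin θ = 24/25: (0, -11, 3) → (264/25, 77/25, 3)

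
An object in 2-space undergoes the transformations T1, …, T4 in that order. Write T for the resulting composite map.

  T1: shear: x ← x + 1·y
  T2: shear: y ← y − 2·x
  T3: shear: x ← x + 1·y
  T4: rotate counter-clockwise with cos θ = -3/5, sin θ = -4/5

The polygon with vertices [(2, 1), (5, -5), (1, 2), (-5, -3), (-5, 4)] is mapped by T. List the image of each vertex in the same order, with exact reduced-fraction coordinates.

image vertices: (-14/5, 23/5), (-1, 7), (-13/5, 16/5), (37/5, -59/5), (9/5, -38/5)

T1 shear: x ← x + 1·y: (2, 1) → (3, 1); (5, -5) → (0, -5); (1, 2) → (3, 2); (-5, -3) → (-8, -3); (-5, 4) → (-1, 4)
T2 shear: y ← y − 2·x: (3, 1) → (3, -5); (0, -5) → (0, -5); (3, 2) → (3, -4); (-8, -3) → (-8, 13); (-1, 4) → (-1, 6)
T3 shear: x ← x + 1·y: (3, -5) → (-2, -5); (0, -5) → (-5, -5); (3, -4) → (-1, -4); (-8, 13) → (5, 13); (-1, 6) → (5, 6)
T4 rotate counter-clockwise with cos θ = -3/5, sin θ = -4/5: (-2, -5) → (-14/5, 23/5); (-5, -5) → (-1, 7); (-1, -4) → (-13/5, 16/5); (5, 13) → (37/5, -59/5); (5, 6) → (9/5, -38/5)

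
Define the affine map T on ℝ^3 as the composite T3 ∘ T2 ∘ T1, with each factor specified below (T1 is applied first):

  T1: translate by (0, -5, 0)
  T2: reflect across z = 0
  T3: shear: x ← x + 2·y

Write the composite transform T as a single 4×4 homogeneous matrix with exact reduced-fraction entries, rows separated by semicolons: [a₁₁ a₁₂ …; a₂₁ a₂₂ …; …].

T1 = [1 0 0 0; 0 1 0 -5; 0 0 1 0; 0 0 0 1]
T2·T1 = [1 0 0 0; 0 1 0 -5; 0 0 -1 0; 0 0 0 1]
T3·…·T1 = [1 2 0 -10; 0 1 0 -5; 0 0 -1 0; 0 0 0 1]

T = [1 2 0 -10; 0 1 0 -5; 0 0 -1 0; 0 0 0 1]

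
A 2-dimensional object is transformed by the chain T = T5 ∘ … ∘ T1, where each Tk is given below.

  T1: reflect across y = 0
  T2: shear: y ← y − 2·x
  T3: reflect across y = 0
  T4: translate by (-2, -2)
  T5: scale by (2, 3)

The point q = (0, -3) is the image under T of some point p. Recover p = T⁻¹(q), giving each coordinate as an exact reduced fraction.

p = (2, -3)

T1 = [1 0 0; 0 -1 0; 0 0 1]
T2·T1 = [1 0 0; -2 -1 0; 0 0 1]
T3·…·T1 = [1 0 0; 2 1 0; 0 0 1]
T4·…·T1 = [1 0 -2; 2 1 -2; 0 0 1]
T5·…·T1 = [2 0 -4; 6 3 -6; 0 0 1]
det M = 6; M⁻¹ = [1/2 0 2; -1 1/3 -2; 0 0 1]
M⁻¹ · (0, -3)ᵀ = (2, -3)ᵀ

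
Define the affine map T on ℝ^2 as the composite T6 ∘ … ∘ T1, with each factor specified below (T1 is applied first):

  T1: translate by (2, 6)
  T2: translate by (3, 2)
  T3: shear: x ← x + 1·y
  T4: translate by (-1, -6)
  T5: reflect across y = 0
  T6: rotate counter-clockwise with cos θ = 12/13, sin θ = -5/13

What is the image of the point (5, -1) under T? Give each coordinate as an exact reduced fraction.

T1 translate by (2, 6): (5, -1) → (7, 5)
T2 translate by (3, 2): (7, 5) → (10, 7)
T3 shear: x ← x + 1·y: (10, 7) → (17, 7)
T4 translate by (-1, -6): (17, 7) → (16, 1)
T5 reflect across y = 0: (16, 1) → (16, -1)
T6 rotate counter-clockwise with cos θ = 12/13, sin θ = -5/13: (16, -1) → (187/13, -92/13)

T(p) = (187/13, -92/13)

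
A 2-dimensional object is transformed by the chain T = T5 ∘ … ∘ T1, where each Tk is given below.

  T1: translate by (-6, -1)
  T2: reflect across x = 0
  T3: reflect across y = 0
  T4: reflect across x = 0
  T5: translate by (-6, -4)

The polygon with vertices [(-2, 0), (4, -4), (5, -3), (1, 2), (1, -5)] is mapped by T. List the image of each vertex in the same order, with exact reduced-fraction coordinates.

image vertices: (-14, -3), (-8, 1), (-7, 0), (-11, -5), (-11, 2)

T1 translate by (-6, -1): (-2, 0) → (-8, -1); (4, -4) → (-2, -5); (5, -3) → (-1, -4); (1, 2) → (-5, 1); (1, -5) → (-5, -6)
T2 reflect across x = 0: (-8, -1) → (8, -1); (-2, -5) → (2, -5); (-1, -4) → (1, -4); (-5, 1) → (5, 1); (-5, -6) → (5, -6)
T3 reflect across y = 0: (8, -1) → (8, 1); (2, -5) → (2, 5); (1, -4) → (1, 4); (5, 1) → (5, -1); (5, -6) → (5, 6)
T4 reflect across x = 0: (8, 1) → (-8, 1); (2, 5) → (-2, 5); (1, 4) → (-1, 4); (5, -1) → (-5, -1); (5, 6) → (-5, 6)
T5 translate by (-6, -4): (-8, 1) → (-14, -3); (-2, 5) → (-8, 1); (-1, 4) → (-7, 0); (-5, -1) → (-11, -5); (-5, 6) → (-11, 2)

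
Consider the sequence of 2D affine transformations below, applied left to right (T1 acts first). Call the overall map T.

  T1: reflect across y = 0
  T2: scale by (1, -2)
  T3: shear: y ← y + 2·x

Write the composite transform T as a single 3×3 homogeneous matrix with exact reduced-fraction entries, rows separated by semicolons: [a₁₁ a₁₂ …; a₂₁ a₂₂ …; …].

T = [1 0 0; 2 2 0; 0 0 1]

T1 = [1 0 0; 0 -1 0; 0 0 1]
T2·T1 = [1 0 0; 0 2 0; 0 0 1]
T3·…·T1 = [1 0 0; 2 2 0; 0 0 1]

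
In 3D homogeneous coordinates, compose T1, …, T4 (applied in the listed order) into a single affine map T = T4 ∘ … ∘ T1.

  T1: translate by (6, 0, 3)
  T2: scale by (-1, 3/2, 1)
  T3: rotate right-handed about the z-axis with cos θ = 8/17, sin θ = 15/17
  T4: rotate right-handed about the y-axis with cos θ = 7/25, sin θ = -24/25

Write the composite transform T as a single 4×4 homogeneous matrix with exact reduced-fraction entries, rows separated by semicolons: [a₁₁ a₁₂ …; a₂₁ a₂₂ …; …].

T1 = [1 0 0 6; 0 1 0 0; 0 0 1 3; 0 0 0 1]
T2·T1 = [-1 0 0 -6; 0 3/2 0 0; 0 0 1 3; 0 0 0 1]
T3·…·T1 = [-8/17 -45/34 0 -48/17; -15/17 12/17 0 -90/17; 0 0 1 3; 0 0 0 1]
T4·…·T1 = [-56/425 -63/170 -24/25 -312/85; -15/17 12/17 0 -90/17; -192/425 -108/85 7/25 -159/85; 0 0 0 1]

T = [-56/425 -63/170 -24/25 -312/85; -15/17 12/17 0 -90/17; -192/425 -108/85 7/25 -159/85; 0 0 0 1]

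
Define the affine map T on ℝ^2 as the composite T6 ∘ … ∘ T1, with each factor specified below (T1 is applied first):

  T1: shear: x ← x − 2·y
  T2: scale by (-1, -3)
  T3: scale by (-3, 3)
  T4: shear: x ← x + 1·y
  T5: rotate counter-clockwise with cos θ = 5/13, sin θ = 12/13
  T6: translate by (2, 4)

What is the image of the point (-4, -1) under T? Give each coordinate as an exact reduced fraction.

T1 shear: x ← x − 2·y: (-4, -1) → (-2, -1)
T2 scale by (-1, -3): (-2, -1) → (2, 3)
T3 scale by (-3, 3): (2, 3) → (-6, 9)
T4 shear: x ← x + 1·y: (-6, 9) → (3, 9)
T5 rotate counter-clockwise with cos θ = 5/13, sin θ = 12/13: (3, 9) → (-93/13, 81/13)
T6 translate by (2, 4): (-93/13, 81/13) → (-67/13, 133/13)

T(p) = (-67/13, 133/13)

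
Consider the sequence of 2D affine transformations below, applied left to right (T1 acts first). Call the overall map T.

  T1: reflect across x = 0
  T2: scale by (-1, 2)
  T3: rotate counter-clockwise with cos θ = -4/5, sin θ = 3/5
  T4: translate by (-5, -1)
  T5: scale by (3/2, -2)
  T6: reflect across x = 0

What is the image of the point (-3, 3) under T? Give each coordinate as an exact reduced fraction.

T1 reflect across x = 0: (-3, 3) → (3, 3)
T2 scale by (-1, 2): (3, 3) → (-3, 6)
T3 rotate counter-clockwise with cos θ = -4/5, sin θ = 3/5: (-3, 6) → (-6/5, -33/5)
T4 translate by (-5, -1): (-6/5, -33/5) → (-31/5, -38/5)
T5 scale by (3/2, -2): (-31/5, -38/5) → (-93/10, 76/5)
T6 reflect across x = 0: (-93/10, 76/5) → (93/10, 76/5)

T(p) = (93/10, 76/5)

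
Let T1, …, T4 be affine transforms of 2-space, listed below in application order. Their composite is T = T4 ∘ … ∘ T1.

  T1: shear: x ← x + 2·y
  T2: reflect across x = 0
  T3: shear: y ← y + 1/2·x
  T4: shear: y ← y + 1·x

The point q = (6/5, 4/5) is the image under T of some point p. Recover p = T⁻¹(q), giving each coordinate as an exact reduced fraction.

p = (4/5, -1)

T1 = [1 2 0; 0 1 0; 0 0 1]
T2·T1 = [-1 -2 0; 0 1 0; 0 0 1]
T3·…·T1 = [-1 -2 0; -1/2 0 0; 0 0 1]
T4·…·T1 = [-1 -2 0; -3/2 -2 0; 0 0 1]
det M = -1; M⁻¹ = [2 -2 0; -3/2 1 0; 0 0 1]
M⁻¹ · (6/5, 4/5)ᵀ = (4/5, -1)ᵀ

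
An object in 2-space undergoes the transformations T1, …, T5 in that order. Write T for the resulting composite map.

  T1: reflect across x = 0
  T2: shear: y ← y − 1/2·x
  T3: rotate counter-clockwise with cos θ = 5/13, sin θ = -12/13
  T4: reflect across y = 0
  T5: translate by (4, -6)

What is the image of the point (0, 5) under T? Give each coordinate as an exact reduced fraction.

T(p) = (112/13, -103/13)

T1 reflect across x = 0: (0, 5) → (0, 5)
T2 shear: y ← y − 1/2·x: (0, 5) → (0, 5)
T3 rotate counter-clockwise with cos θ = 5/13, sin θ = -12/13: (0, 5) → (60/13, 25/13)
T4 reflect across y = 0: (60/13, 25/13) → (60/13, -25/13)
T5 translate by (4, -6): (60/13, -25/13) → (112/13, -103/13)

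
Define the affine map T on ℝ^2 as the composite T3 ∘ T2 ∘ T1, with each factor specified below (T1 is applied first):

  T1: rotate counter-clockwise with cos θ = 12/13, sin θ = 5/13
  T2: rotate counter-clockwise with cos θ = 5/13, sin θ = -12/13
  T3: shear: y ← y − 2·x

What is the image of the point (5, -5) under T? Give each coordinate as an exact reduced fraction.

T1 rotate counter-clockwise with cos θ = 12/13, sin θ = 5/13: (5, -5) → (85/13, -35/13)
T2 rotate counter-clockwise with cos θ = 5/13, sin θ = -12/13: (85/13, -35/13) → (5/169, -1195/169)
T3 shear: y ← y − 2·x: (5/169, -1195/169) → (5/169, -1205/169)

T(p) = (5/169, -1205/169)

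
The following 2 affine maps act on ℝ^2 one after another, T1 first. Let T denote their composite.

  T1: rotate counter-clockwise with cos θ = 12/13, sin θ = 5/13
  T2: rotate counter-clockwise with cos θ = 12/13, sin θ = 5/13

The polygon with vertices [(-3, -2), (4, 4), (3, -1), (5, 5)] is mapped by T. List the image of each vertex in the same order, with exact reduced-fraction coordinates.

T1 rotate counter-clockwise with cos θ = 12/13, sin θ = 5/13: (-3, -2) → (-2, -3); (4, 4) → (28/13, 68/13); (3, -1) → (41/13, 3/13); (5, 5) → (35/13, 85/13)
T2 rotate counter-clockwise with cos θ = 12/13, sin θ = 5/13: (-2, -3) → (-9/13, -46/13); (28/13, 68/13) → (-4/169, 956/169); (41/13, 3/13) → (477/169, 241/169); (35/13, 85/13) → (-5/169, 1195/169)

image vertices: (-9/13, -46/13), (-4/169, 956/169), (477/169, 241/169), (-5/169, 1195/169)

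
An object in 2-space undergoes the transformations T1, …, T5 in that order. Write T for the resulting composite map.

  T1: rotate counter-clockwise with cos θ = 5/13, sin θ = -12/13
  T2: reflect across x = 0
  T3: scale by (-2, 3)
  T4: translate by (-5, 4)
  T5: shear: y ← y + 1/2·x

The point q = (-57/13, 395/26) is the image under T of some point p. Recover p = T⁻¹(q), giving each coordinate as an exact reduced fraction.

p = (-4, 2)

T1 = [5/13 12/13 0; -12/13 5/13 0; 0 0 1]
T2·T1 = [-5/13 -12/13 0; -12/13 5/13 0; 0 0 1]
T3·…·T1 = [10/13 24/13 0; -36/13 15/13 0; 0 0 1]
T4·…·T1 = [10/13 24/13 -5; -36/13 15/13 4; 0 0 1]
T5·…·T1 = [10/13 24/13 -5; -31/13 27/13 3/2; 0 0 1]
det M = 6; M⁻¹ = [9/26 -4/13 57/26; 31/78 5/39 70/39; 0 0 1]
M⁻¹ · (-57/13, 395/26)ᵀ = (-4, 2)ᵀ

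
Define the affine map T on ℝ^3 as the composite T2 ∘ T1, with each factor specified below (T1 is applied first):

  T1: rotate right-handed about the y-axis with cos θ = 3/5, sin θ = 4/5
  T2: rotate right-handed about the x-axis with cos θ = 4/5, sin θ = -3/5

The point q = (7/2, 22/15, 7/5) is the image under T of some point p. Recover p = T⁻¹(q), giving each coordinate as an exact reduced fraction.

T1 = [3/5 0 4/5 0; 0 1 0 0; -4/5 0 3/5 0; 0 0 0 1]
T2·T1 = [3/5 0 4/5 0; -12/25 4/5 9/25 0; -16/25 -3/5 12/25 0; 0 0 0 1]
det M = 1; M⁻¹ = [3/5 -12/25 -16/25 0; 0 4/5 -3/5 0; 4/5 9/25 12/25 0; 0 0 0 1]
M⁻¹ · (7/2, 22/15, 7/5)ᵀ = (1/2, 1/3, 4)ᵀ

p = (1/2, 1/3, 4)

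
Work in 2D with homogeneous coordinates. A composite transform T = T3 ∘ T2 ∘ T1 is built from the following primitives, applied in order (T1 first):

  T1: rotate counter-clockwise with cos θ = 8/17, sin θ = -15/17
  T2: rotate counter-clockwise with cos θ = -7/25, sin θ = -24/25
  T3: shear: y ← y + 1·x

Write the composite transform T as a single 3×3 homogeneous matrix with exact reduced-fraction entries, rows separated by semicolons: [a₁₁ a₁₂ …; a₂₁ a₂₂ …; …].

T = [-416/425 87/425 0; -503/425 -329/425 0; 0 0 1]

T1 = [8/17 15/17 0; -15/17 8/17 0; 0 0 1]
T2·T1 = [-416/425 87/425 0; -87/425 -416/425 0; 0 0 1]
T3·…·T1 = [-416/425 87/425 0; -503/425 -329/425 0; 0 0 1]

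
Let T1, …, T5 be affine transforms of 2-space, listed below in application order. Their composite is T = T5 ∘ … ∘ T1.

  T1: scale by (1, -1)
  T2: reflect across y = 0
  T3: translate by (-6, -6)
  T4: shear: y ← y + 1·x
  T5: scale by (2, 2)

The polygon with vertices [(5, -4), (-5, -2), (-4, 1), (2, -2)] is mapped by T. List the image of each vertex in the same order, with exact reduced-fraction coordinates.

T1 scale by (1, -1): (5, -4) → (5, 4); (-5, -2) → (-5, 2); (-4, 1) → (-4, -1); (2, -2) → (2, 2)
T2 reflect across y = 0: (5, 4) → (5, -4); (-5, 2) → (-5, -2); (-4, -1) → (-4, 1); (2, 2) → (2, -2)
T3 translate by (-6, -6): (5, -4) → (-1, -10); (-5, -2) → (-11, -8); (-4, 1) → (-10, -5); (2, -2) → (-4, -8)
T4 shear: y ← y + 1·x: (-1, -10) → (-1, -11); (-11, -8) → (-11, -19); (-10, -5) → (-10, -15); (-4, -8) → (-4, -12)
T5 scale by (2, 2): (-1, -11) → (-2, -22); (-11, -19) → (-22, -38); (-10, -15) → (-20, -30); (-4, -12) → (-8, -24)

image vertices: (-2, -22), (-22, -38), (-20, -30), (-8, -24)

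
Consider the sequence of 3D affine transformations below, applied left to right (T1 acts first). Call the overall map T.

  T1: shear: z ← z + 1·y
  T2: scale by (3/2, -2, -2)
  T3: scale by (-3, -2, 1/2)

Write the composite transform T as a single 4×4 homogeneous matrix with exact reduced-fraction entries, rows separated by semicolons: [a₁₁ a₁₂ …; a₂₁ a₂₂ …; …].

T1 = [1 0 0 0; 0 1 0 0; 0 1 1 0; 0 0 0 1]
T2·T1 = [3/2 0 0 0; 0 -2 0 0; 0 -2 -2 0; 0 0 0 1]
T3·…·T1 = [-9/2 0 0 0; 0 4 0 0; 0 -1 -1 0; 0 0 0 1]

T = [-9/2 0 0 0; 0 4 0 0; 0 -1 -1 0; 0 0 0 1]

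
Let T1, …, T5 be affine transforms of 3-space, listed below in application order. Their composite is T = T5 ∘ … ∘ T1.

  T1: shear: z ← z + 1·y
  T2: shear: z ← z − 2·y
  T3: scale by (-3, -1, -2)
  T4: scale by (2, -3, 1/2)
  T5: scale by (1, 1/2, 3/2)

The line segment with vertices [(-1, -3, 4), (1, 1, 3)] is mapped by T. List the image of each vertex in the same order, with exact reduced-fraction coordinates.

image vertices: (6, -9/2, -21/2), (-6, 3/2, -3)

T1 shear: z ← z + 1·y: (-1, -3, 4) → (-1, -3, 1); (1, 1, 3) → (1, 1, 4)
T2 shear: z ← z − 2·y: (-1, -3, 1) → (-1, -3, 7); (1, 1, 4) → (1, 1, 2)
T3 scale by (-3, -1, -2): (-1, -3, 7) → (3, 3, -14); (1, 1, 2) → (-3, -1, -4)
T4 scale by (2, -3, 1/2): (3, 3, -14) → (6, -9, -7); (-3, -1, -4) → (-6, 3, -2)
T5 scale by (1, 1/2, 3/2): (6, -9, -7) → (6, -9/2, -21/2); (-6, 3, -2) → (-6, 3/2, -3)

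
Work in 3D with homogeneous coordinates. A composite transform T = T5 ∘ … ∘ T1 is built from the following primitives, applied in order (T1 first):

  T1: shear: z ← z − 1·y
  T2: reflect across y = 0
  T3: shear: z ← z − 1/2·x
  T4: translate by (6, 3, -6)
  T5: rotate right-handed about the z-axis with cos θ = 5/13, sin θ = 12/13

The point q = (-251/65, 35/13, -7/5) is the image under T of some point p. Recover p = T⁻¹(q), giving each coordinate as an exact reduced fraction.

T1 = [1 0 0 0; 0 1 0 0; 0 -1 1 0; 0 0 0 1]
T2·T1 = [1 0 0 0; 0 -1 0 0; 0 -1 1 0; 0 0 0 1]
T3·…·T1 = [1 0 0 0; 0 -1 0 0; -1/2 -1 1 0; 0 0 0 1]
T4·…·T1 = [1 0 0 6; 0 -1 0 3; -1/2 -1 1 -6; 0 0 0 1]
T5·…·T1 = [5/13 12/13 0 -6/13; 12/13 -5/13 0 87/13; -1/2 -1 1 -6; 0 0 0 1]
det M = -1; M⁻¹ = [5/13 12/13 0 -6; 12/13 -5/13 0 3; 29/26 1/13 1 6; 0 0 0 1]
M⁻¹ · (-251/65, 35/13, -7/5)ᵀ = (-5, -8/5, 1/2)ᵀ

p = (-5, -8/5, 1/2)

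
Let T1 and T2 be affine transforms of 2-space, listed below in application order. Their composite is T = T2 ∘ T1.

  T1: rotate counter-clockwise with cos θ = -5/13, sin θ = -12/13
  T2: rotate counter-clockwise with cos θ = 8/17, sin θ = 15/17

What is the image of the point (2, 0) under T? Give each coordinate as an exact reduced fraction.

T(p) = (280/221, -342/221)

T1 rotate counter-clockwise with cos θ = -5/13, sin θ = -12/13: (2, 0) → (-10/13, -24/13)
T2 rotate counter-clockwise with cos θ = 8/17, sin θ = 15/17: (-10/13, -24/13) → (280/221, -342/221)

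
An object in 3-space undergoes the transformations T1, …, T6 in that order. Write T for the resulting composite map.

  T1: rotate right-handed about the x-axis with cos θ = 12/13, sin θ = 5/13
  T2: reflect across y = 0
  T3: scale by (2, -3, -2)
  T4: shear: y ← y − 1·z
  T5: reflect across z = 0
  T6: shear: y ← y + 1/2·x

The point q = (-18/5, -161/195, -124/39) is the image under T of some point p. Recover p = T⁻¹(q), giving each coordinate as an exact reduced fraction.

T1 = [1 0 0 0; 0 12/13 -5/13 0; 0 5/13 12/13 0; 0 0 0 1]
T2·T1 = [1 0 0 0; 0 -12/13 5/13 0; 0 5/13 12/13 0; 0 0 0 1]
T3·…·T1 = [2 0 0 0; 0 36/13 -15/13 0; 0 -10/13 -24/13 0; 0 0 0 1]
T4·…·T1 = [2 0 0 0; 0 46/13 9/13 0; 0 -10/13 -24/13 0; 0 0 0 1]
T5·…·T1 = [2 0 0 0; 0 46/13 9/13 0; 0 10/13 24/13 0; 0 0 0 1]
T6·…·T1 = [2 0 0 0; 1 46/13 9/13 0; 0 10/13 24/13 0; 0 0 0 1]
det M = 12; M⁻¹ = [1/2 0 0 0; -2/13 4/13 -3/26 0; 5/78 -5/39 23/39 0; 0 0 0 1]
M⁻¹ · (-18/5, -161/195, -124/39)ᵀ = (-9/5, 2/3, -2)ᵀ

p = (-9/5, 2/3, -2)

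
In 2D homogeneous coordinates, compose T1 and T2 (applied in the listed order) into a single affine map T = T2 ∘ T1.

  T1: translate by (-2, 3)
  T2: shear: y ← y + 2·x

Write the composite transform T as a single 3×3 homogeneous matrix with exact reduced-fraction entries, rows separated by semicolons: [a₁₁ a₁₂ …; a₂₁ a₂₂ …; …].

T = [1 0 -2; 2 1 -1; 0 0 1]

T1 = [1 0 -2; 0 1 3; 0 0 1]
T2·T1 = [1 0 -2; 2 1 -1; 0 0 1]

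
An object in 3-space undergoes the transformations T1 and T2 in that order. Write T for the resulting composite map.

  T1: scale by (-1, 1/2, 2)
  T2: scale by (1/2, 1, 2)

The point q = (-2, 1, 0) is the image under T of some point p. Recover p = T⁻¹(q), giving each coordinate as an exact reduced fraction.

p = (4, 2, 0)

T1 = [-1 0 0 0; 0 1/2 0 0; 0 0 2 0; 0 0 0 1]
T2·T1 = [-1/2 0 0 0; 0 1/2 0 0; 0 0 4 0; 0 0 0 1]
det M = -1; M⁻¹ = [-2 0 0 0; 0 2 0 0; 0 0 1/4 0; 0 0 0 1]
M⁻¹ · (-2, 1, 0)ᵀ = (4, 2, 0)ᵀ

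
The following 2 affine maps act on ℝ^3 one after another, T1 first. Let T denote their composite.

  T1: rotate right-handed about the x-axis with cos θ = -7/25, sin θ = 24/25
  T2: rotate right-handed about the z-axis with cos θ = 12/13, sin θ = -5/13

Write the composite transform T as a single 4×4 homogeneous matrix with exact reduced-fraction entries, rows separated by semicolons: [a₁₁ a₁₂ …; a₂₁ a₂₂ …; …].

T1 = [1 0 0 0; 0 -7/25 -24/25 0; 0 24/25 -7/25 0; 0 0 0 1]
T2·T1 = [12/13 -7/65 -24/65 0; -5/13 -84/325 -288/325 0; 0 24/25 -7/25 0; 0 0 0 1]

T = [12/13 -7/65 -24/65 0; -5/13 -84/325 -288/325 0; 0 24/25 -7/25 0; 0 0 0 1]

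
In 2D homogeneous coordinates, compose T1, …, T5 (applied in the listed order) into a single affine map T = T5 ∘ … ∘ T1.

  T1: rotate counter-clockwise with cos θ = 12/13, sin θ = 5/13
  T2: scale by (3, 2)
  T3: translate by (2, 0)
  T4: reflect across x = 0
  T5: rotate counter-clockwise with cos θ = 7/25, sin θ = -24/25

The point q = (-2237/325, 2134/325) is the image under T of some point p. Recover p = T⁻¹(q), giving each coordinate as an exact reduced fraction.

p = (1, -3)

T1 = [12/13 -5/13 0; 5/13 12/13 0; 0 0 1]
T2·T1 = [36/13 -15/13 0; 10/13 24/13 0; 0 0 1]
T3·…·T1 = [36/13 -15/13 2; 10/13 24/13 0; 0 0 1]
T4·…·T1 = [-36/13 15/13 -2; 10/13 24/13 0; 0 0 1]
T5·…·T1 = [-12/325 681/325 -14/25; 934/325 -192/325 48/25; 0 0 1]
det M = -6; M⁻¹ = [32/325 227/650 -8/13; 467/975 2/325 10/39; 0 0 1]
M⁻¹ · (-2237/325, 2134/325)ᵀ = (1, -3)ᵀ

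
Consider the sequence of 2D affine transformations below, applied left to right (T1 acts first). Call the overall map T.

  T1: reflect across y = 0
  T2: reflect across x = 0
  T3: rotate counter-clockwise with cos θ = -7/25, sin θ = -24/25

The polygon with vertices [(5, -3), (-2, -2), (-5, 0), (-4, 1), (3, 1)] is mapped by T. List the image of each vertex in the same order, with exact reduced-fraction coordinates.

image vertices: (107/25, 99/25), (34/25, -62/25), (-7/5, -24/5), (-52/25, -89/25), (-3/25, 79/25)

T1 reflect across y = 0: (5, -3) → (5, 3); (-2, -2) → (-2, 2); (-5, 0) → (-5, 0); (-4, 1) → (-4, -1); (3, 1) → (3, -1)
T2 reflect across x = 0: (5, 3) → (-5, 3); (-2, 2) → (2, 2); (-5, 0) → (5, 0); (-4, -1) → (4, -1); (3, -1) → (-3, -1)
T3 rotate counter-clockwise with cos θ = -7/25, sin θ = -24/25: (-5, 3) → (107/25, 99/25); (2, 2) → (34/25, -62/25); (5, 0) → (-7/5, -24/5); (4, -1) → (-52/25, -89/25); (-3, -1) → (-3/25, 79/25)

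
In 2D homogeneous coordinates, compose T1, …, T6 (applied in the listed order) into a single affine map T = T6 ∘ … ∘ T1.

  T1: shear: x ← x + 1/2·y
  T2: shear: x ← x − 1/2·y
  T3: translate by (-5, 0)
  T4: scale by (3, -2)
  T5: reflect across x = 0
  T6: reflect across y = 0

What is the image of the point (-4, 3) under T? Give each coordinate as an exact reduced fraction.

T1 shear: x ← x + 1/2·y: (-4, 3) → (-5/2, 3)
T2 shear: x ← x − 1/2·y: (-5/2, 3) → (-4, 3)
T3 translate by (-5, 0): (-4, 3) → (-9, 3)
T4 scale by (3, -2): (-9, 3) → (-27, -6)
T5 reflect across x = 0: (-27, -6) → (27, -6)
T6 reflect across y = 0: (27, -6) → (27, 6)

T(p) = (27, 6)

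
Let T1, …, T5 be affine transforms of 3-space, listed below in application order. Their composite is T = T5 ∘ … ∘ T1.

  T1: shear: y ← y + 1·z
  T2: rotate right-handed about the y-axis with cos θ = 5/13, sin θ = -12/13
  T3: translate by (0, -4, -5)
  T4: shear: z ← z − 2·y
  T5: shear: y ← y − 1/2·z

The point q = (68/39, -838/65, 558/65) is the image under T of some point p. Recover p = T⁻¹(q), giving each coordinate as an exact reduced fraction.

T1 = [1 0 0 0; 0 1 1 0; 0 0 1 0; 0 0 0 1]
T2·T1 = [5/13 0 -12/13 0; 0 1 1 0; 12/13 0 5/13 0; 0 0 0 1]
T3·…·T1 = [5/13 0 -12/13 0; 0 1 1 -4; 12/13 0 5/13 -5; 0 0 0 1]
T4·…·T1 = [5/13 0 -12/13 0; 0 1 1 -4; 12/13 -2 -21/13 3; 0 0 0 1]
T5·…·T1 = [5/13 0 -12/13 0; -6/13 2 47/26 -11/2; 12/13 -2 -21/13 3; 0 0 0 1]
det M = 1; M⁻¹ = [5/13 24/13 24/13 60/13; 12/13 3/13 -7/26 27/13; -12/13 10/13 10/13 25/13; 0 0 0 1]
M⁻¹ · (68/39, -838/65, 558/65)ᵀ = (-8/3, -8/5, -3)ᵀ

p = (-8/3, -8/5, -3)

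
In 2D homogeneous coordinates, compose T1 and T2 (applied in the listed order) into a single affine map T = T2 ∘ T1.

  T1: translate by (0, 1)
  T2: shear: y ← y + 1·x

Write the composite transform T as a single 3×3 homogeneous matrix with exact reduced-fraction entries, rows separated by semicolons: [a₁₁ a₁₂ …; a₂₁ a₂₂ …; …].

T = [1 0 0; 1 1 1; 0 0 1]

T1 = [1 0 0; 0 1 1; 0 0 1]
T2·T1 = [1 0 0; 1 1 1; 0 0 1]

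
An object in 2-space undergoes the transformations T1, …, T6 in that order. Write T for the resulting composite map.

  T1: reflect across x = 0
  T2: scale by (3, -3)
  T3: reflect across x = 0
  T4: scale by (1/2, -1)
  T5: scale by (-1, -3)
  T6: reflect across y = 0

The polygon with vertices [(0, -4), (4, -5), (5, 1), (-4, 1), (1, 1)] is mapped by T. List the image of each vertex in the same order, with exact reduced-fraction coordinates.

T1 reflect across x = 0: (0, -4) → (0, -4); (4, -5) → (-4, -5); (5, 1) → (-5, 1); (-4, 1) → (4, 1); (1, 1) → (-1, 1)
T2 scale by (3, -3): (0, -4) → (0, 12); (-4, -5) → (-12, 15); (-5, 1) → (-15, -3); (4, 1) → (12, -3); (-1, 1) → (-3, -3)
T3 reflect across x = 0: (0, 12) → (0, 12); (-12, 15) → (12, 15); (-15, -3) → (15, -3); (12, -3) → (-12, -3); (-3, -3) → (3, -3)
T4 scale by (1/2, -1): (0, 12) → (0, -12); (12, 15) → (6, -15); (15, -3) → (15/2, 3); (-12, -3) → (-6, 3); (3, -3) → (3/2, 3)
T5 scale by (-1, -3): (0, -12) → (0, 36); (6, -15) → (-6, 45); (15/2, 3) → (-15/2, -9); (-6, 3) → (6, -9); (3/2, 3) → (-3/2, -9)
T6 reflect across y = 0: (0, 36) → (0, -36); (-6, 45) → (-6, -45); (-15/2, -9) → (-15/2, 9); (6, -9) → (6, 9); (-3/2, -9) → (-3/2, 9)

image vertices: (0, -36), (-6, -45), (-15/2, 9), (6, 9), (-3/2, 9)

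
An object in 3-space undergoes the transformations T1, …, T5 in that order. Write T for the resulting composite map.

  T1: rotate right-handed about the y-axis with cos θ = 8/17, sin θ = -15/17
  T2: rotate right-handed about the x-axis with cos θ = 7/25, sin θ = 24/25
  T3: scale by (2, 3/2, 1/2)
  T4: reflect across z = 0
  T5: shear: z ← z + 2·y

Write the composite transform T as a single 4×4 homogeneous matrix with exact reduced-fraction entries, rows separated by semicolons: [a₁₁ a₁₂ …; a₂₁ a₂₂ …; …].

T = [16/17 0 -30/17 0; -108/85 21/50 -288/425 0; -453/170 9/25 -604/425 0; 0 0 0 1]

T1 = [8/17 0 -15/17 0; 0 1 0 0; 15/17 0 8/17 0; 0 0 0 1]
T2·T1 = [8/17 0 -15/17 0; -72/85 7/25 -192/425 0; 21/85 24/25 56/425 0; 0 0 0 1]
T3·…·T1 = [16/17 0 -30/17 0; -108/85 21/50 -288/425 0; 21/170 12/25 28/425 0; 0 0 0 1]
T4·…·T1 = [16/17 0 -30/17 0; -108/85 21/50 -288/425 0; -21/170 -12/25 -28/425 0; 0 0 0 1]
T5·…·T1 = [16/17 0 -30/17 0; -108/85 21/50 -288/425 0; -453/170 9/25 -604/425 0; 0 0 0 1]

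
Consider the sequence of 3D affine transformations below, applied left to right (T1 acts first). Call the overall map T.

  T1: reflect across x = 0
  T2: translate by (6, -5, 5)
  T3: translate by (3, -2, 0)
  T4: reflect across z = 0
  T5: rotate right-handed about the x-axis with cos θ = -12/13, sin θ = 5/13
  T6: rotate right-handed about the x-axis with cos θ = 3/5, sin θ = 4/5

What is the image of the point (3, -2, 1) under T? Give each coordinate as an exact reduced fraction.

T1 reflect across x = 0: (3, -2, 1) → (-3, -2, 1)
T2 translate by (6, -5, 5): (-3, -2, 1) → (3, -7, 6)
T3 translate by (3, -2, 0): (3, -7, 6) → (6, -9, 6)
T4 reflect across z = 0: (6, -9, 6) → (6, -9, -6)
T5 rotate right-handed about the x-axis with cos θ = -12/13, sin θ = 5/13: (6, -9, -6) → (6, 138/13, 27/13)
T6 rotate right-handed about the x-axis with cos θ = 3/5, sin θ = 4/5: (6, 138/13, 27/13) → (6, 306/65, 633/65)

T(p) = (6, 306/65, 633/65)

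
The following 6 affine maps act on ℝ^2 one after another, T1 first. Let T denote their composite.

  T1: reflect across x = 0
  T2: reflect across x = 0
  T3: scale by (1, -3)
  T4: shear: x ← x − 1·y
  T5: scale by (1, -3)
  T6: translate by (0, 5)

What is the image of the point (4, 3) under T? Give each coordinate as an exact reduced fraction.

T(p) = (13, 32)

T1 reflect across x = 0: (4, 3) → (-4, 3)
T2 reflect across x = 0: (-4, 3) → (4, 3)
T3 scale by (1, -3): (4, 3) → (4, -9)
T4 shear: x ← x − 1·y: (4, -9) → (13, -9)
T5 scale by (1, -3): (13, -9) → (13, 27)
T6 translate by (0, 5): (13, 27) → (13, 32)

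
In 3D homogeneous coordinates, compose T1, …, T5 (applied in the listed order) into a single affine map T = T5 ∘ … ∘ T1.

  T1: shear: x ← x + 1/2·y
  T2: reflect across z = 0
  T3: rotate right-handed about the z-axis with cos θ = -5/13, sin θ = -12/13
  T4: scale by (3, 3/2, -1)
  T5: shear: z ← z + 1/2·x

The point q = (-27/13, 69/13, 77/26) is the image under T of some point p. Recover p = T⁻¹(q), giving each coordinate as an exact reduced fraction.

p = (-2, -2, 4)

T1 = [1 1/2 0 0; 0 1 0 0; 0 0 1 0; 0 0 0 1]
T2·T1 = [1 1/2 0 0; 0 1 0 0; 0 0 -1 0; 0 0 0 1]
T3·…·T1 = [-5/13 19/26 0 0; -12/13 -11/13 0 0; 0 0 -1 0; 0 0 0 1]
T4·…·T1 = [-15/13 57/26 0 0; -18/13 -33/26 0 0; 0 0 1 0; 0 0 0 1]
T5·…·T1 = [-15/13 57/26 0 0; -18/13 -33/26 0 0; -15/26 57/52 1 0; 0 0 0 1]
det M = 9/2; M⁻¹ = [-11/39 -19/39 0 0; 4/13 -10/39 0 0; -1/2 0 1 0; 0 0 0 1]
M⁻¹ · (-27/13, 69/13, 77/26)ᵀ = (-2, -2, 4)ᵀ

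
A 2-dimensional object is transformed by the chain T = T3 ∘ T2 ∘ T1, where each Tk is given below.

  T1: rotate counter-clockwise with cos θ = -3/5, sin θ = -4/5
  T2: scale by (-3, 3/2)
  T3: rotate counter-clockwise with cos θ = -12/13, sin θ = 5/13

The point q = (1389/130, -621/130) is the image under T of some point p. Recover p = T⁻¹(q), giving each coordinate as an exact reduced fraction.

p = (-5/2, 3)

T1 = [-3/5 4/5 0; -4/5 -3/5 0; 0 0 1]
T2·T1 = [9/5 -12/5 0; -6/5 -9/10 0; 0 0 1]
T3·…·T1 = [-6/5 333/130 0; 9/5 -6/65 0; 0 0 1]
det M = -9/2; M⁻¹ = [4/195 37/65 0; 2/5 4/15 0; 0 0 1]
M⁻¹ · (1389/130, -621/130)ᵀ = (-5/2, 3)ᵀ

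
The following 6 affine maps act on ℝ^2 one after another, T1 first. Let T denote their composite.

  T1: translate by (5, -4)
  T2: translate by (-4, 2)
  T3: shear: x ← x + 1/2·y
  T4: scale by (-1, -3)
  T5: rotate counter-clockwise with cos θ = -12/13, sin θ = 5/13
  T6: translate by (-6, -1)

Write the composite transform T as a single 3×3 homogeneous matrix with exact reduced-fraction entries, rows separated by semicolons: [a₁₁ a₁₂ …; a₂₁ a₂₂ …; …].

T1 = [1 0 5; 0 1 -4; 0 0 1]
T2·T1 = [1 0 1; 0 1 -2; 0 0 1]
T3·…·T1 = [1 1/2 0; 0 1 -2; 0 0 1]
T4·…·T1 = [-1 -1/2 0; 0 -3 6; 0 0 1]
T5·…·T1 = [12/13 21/13 -30/13; -5/13 67/26 -72/13; 0 0 1]
T6·…·T1 = [12/13 21/13 -108/13; -5/13 67/26 -85/13; 0 0 1]

T = [12/13 21/13 -108/13; -5/13 67/26 -85/13; 0 0 1]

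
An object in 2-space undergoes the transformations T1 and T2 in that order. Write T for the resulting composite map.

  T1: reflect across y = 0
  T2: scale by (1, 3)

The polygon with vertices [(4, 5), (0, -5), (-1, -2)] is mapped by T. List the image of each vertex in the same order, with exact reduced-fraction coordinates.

T1 reflect across y = 0: (4, 5) → (4, -5); (0, -5) → (0, 5); (-1, -2) → (-1, 2)
T2 scale by (1, 3): (4, -5) → (4, -15); (0, 5) → (0, 15); (-1, 2) → (-1, 6)

image vertices: (4, -15), (0, 15), (-1, 6)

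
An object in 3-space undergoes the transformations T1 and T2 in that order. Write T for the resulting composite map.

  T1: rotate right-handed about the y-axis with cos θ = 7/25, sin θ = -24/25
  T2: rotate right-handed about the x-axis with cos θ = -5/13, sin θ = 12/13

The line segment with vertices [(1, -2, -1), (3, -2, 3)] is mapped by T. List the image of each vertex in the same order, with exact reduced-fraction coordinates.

image vertices: (31/25, 46/325, -137/65), (-51/25, -866/325, -213/65)

T1 rotate right-handed about the y-axis with cos θ = 7/25, sin θ = -24/25: (1, -2, -1) → (31/25, -2, 17/25); (3, -2, 3) → (-51/25, -2, 93/25)
T2 rotate right-handed about the x-axis with cos θ = -5/13, sin θ = 12/13: (31/25, -2, 17/25) → (31/25, 46/325, -137/65); (-51/25, -2, 93/25) → (-51/25, -866/325, -213/65)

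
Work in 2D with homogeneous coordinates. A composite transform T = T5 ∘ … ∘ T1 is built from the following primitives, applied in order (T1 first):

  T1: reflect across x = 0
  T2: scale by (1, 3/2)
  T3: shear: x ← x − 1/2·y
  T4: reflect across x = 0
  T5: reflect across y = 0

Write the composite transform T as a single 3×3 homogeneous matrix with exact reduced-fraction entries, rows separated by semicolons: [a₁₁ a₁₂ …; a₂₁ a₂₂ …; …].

T = [1 3/4 0; 0 -3/2 0; 0 0 1]

T1 = [-1 0 0; 0 1 0; 0 0 1]
T2·T1 = [-1 0 0; 0 3/2 0; 0 0 1]
T3·…·T1 = [-1 -3/4 0; 0 3/2 0; 0 0 1]
T4·…·T1 = [1 3/4 0; 0 3/2 0; 0 0 1]
T5·…·T1 = [1 3/4 0; 0 -3/2 0; 0 0 1]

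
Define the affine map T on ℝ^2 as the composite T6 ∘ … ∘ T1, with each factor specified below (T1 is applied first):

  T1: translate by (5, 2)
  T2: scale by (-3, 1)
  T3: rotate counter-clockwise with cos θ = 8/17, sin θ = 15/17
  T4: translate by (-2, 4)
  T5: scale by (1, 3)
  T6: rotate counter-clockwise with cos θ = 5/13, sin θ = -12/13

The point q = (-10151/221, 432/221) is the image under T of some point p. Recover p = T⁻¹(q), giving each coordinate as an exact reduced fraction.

p = (3, 5)

T1 = [1 0 5; 0 1 2; 0 0 1]
T2·T1 = [-3 0 -15; 0 1 2; 0 0 1]
T3·…·T1 = [-24/17 -15/17 -150/17; -45/17 8/17 -209/17; 0 0 1]
T4·…·T1 = [-24/17 -15/17 -184/17; -45/17 8/17 -141/17; 0 0 1]
T5·…·T1 = [-24/17 -15/17 -184/17; -135/17 24/17 -423/17; 0 0 1]
T6·…·T1 = [-1740/221 213/221 -5996/221; -387/221 300/221 93/221; 0 0 1]
det M = -9; M⁻¹ = [-100/663 71/663 -211/51; -43/221 580/663 -96/17; 0 0 1]
M⁻¹ · (-10151/221, 432/221)ᵀ = (3, 5)ᵀ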